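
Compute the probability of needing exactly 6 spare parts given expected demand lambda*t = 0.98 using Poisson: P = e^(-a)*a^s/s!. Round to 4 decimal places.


a = 0.98, s = 6
e^(-a) = e^(-0.98) = 0.3753
a^s = 0.98^6 = 0.8858
s! = 720
P = 0.3753 * 0.8858 / 720
P = 0.0005

0.0005


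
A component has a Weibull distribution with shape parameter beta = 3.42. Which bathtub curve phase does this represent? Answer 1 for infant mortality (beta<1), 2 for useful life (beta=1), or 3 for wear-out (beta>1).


beta = 3.42
Compare beta to 1:
beta < 1 => infant mortality (phase 1)
beta = 1 => useful life (phase 2)
beta > 1 => wear-out (phase 3)
Since beta = 3.42, this is wear-out (increasing failure rate)
Phase = 3

3


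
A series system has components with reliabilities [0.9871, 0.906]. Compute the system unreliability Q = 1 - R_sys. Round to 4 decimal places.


Components: [0.9871, 0.906]
After component 1: product = 0.9871
After component 2: product = 0.8943
R_sys = 0.8943
Q = 1 - 0.8943 = 0.1057

0.1057


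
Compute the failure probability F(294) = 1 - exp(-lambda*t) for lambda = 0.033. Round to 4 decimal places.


lambda = 0.033, t = 294
lambda * t = 9.702
exp(-9.702) = 0.0001
F(t) = 1 - 0.0001
F(t) = 0.9999

0.9999


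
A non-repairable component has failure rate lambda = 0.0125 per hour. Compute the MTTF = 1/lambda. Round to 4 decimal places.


lambda = 0.0125
MTTF = 1 / 0.0125
MTTF = 80.0

80.0


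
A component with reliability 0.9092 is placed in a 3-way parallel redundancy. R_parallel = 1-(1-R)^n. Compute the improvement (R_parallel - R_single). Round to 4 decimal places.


R_single = 0.9092, n = 3
1 - R_single = 0.0908
(1 - R_single)^n = 0.0908^3 = 0.0007
R_parallel = 1 - 0.0007 = 0.9993
Improvement = 0.9993 - 0.9092
Improvement = 0.0901

0.0901


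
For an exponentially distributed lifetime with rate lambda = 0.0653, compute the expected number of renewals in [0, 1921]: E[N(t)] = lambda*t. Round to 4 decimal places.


lambda = 0.0653
t = 1921
E[N(t)] = lambda * t
E[N(t)] = 0.0653 * 1921
E[N(t)] = 125.4413

125.4413


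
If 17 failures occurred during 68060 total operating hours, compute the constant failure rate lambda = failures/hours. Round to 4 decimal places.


failures = 17
total_hours = 68060
lambda = 17 / 68060
lambda = 0.0002

0.0002


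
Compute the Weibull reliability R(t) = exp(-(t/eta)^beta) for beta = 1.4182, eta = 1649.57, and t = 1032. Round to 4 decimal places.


beta = 1.4182, eta = 1649.57, t = 1032
t/eta = 1032 / 1649.57 = 0.6256
(t/eta)^beta = 0.6256^1.4182 = 0.5142
R(t) = exp(-0.5142)
R(t) = 0.598

0.598


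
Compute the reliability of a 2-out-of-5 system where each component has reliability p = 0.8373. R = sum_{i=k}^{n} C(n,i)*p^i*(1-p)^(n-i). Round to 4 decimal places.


k = 2, n = 5, p = 0.8373
i=2: C(5,2)=10 * 0.8373^2 * 0.1627^3 = 0.0302
i=3: C(5,3)=10 * 0.8373^3 * 0.1627^2 = 0.1554
i=4: C(5,4)=5 * 0.8373^4 * 0.1627^1 = 0.3998
i=5: C(5,5)=1 * 0.8373^5 * 0.1627^0 = 0.4115
R = sum of terms = 0.997

0.997


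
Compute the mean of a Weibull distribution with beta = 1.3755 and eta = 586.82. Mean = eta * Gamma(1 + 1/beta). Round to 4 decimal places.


beta = 1.3755, eta = 586.82
1/beta = 0.727
1 + 1/beta = 1.727
Gamma(1.727) = 0.914
Mean = 586.82 * 0.914
Mean = 536.3733

536.3733


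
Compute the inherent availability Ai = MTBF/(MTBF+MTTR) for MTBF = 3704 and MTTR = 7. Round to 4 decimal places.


MTBF = 3704
MTTR = 7
MTBF + MTTR = 3711
Ai = 3704 / 3711
Ai = 0.9981

0.9981


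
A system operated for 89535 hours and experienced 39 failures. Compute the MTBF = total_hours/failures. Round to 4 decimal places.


total_hours = 89535
failures = 39
MTBF = 89535 / 39
MTBF = 2295.7692

2295.7692


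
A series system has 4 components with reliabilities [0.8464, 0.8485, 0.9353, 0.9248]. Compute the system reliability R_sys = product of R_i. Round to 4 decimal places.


Components: [0.8464, 0.8485, 0.9353, 0.9248]
After component 1 (R=0.8464): product = 0.8464
After component 2 (R=0.8485): product = 0.7182
After component 3 (R=0.9353): product = 0.6717
After component 4 (R=0.9248): product = 0.6212
R_sys = 0.6212

0.6212


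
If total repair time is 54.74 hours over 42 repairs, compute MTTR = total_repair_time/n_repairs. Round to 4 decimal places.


total_repair_time = 54.74
n_repairs = 42
MTTR = 54.74 / 42
MTTR = 1.3033

1.3033


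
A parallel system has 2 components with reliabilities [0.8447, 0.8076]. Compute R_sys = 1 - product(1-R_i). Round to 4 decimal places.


Components: [0.8447, 0.8076]
(1 - 0.8447) = 0.1553, running product = 0.1553
(1 - 0.8076) = 0.1924, running product = 0.0299
Product of (1-R_i) = 0.0299
R_sys = 1 - 0.0299 = 0.9701

0.9701


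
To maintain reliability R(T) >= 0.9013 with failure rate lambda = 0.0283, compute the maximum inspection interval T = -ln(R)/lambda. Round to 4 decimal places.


R_target = 0.9013
lambda = 0.0283
-ln(0.9013) = 0.1039
T = 0.1039 / 0.0283
T = 3.672

3.672


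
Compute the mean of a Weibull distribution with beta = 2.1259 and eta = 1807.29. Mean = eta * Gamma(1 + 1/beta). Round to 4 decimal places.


beta = 2.1259, eta = 1807.29
1/beta = 0.4704
1 + 1/beta = 1.4704
Gamma(1.4704) = 0.8856
Mean = 1807.29 * 0.8856
Mean = 1600.601

1600.601


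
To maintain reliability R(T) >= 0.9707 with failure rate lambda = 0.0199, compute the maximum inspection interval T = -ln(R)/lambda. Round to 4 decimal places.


R_target = 0.9707
lambda = 0.0199
-ln(0.9707) = 0.0297
T = 0.0297 / 0.0199
T = 1.4944

1.4944


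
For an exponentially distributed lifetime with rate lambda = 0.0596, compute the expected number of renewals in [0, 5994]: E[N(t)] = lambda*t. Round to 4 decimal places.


lambda = 0.0596
t = 5994
E[N(t)] = lambda * t
E[N(t)] = 0.0596 * 5994
E[N(t)] = 357.2424

357.2424


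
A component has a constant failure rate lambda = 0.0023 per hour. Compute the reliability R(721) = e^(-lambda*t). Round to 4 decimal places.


lambda = 0.0023
t = 721
lambda * t = 1.6583
R(t) = e^(-1.6583)
R(t) = 0.1905

0.1905


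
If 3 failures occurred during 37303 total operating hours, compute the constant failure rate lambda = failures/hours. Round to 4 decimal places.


failures = 3
total_hours = 37303
lambda = 3 / 37303
lambda = 0.0001

0.0001


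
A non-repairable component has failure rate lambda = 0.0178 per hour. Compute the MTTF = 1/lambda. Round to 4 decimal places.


lambda = 0.0178
MTTF = 1 / 0.0178
MTTF = 56.1798

56.1798


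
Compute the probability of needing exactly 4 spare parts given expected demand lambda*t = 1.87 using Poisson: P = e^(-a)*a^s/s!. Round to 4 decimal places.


a = 1.87, s = 4
e^(-a) = e^(-1.87) = 0.1541
a^s = 1.87^4 = 12.2283
s! = 24
P = 0.1541 * 12.2283 / 24
P = 0.0785

0.0785


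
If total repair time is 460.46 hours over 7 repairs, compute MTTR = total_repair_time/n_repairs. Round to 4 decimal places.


total_repair_time = 460.46
n_repairs = 7
MTTR = 460.46 / 7
MTTR = 65.78

65.78


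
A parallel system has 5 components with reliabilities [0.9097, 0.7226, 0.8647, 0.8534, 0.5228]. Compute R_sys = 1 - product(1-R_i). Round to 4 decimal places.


Components: [0.9097, 0.7226, 0.8647, 0.8534, 0.5228]
(1 - 0.9097) = 0.0903, running product = 0.0903
(1 - 0.7226) = 0.2774, running product = 0.025
(1 - 0.8647) = 0.1353, running product = 0.0034
(1 - 0.8534) = 0.1466, running product = 0.0005
(1 - 0.5228) = 0.4772, running product = 0.0002
Product of (1-R_i) = 0.0002
R_sys = 1 - 0.0002 = 0.9998

0.9998


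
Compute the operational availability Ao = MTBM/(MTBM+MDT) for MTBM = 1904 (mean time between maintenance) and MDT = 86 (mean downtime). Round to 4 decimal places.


MTBM = 1904
MDT = 86
MTBM + MDT = 1990
Ao = 1904 / 1990
Ao = 0.9568

0.9568


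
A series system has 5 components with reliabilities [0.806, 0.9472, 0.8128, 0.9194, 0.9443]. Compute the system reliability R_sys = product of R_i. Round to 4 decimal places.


Components: [0.806, 0.9472, 0.8128, 0.9194, 0.9443]
After component 1 (R=0.806): product = 0.806
After component 2 (R=0.9472): product = 0.7634
After component 3 (R=0.8128): product = 0.6205
After component 4 (R=0.9194): product = 0.5705
After component 5 (R=0.9443): product = 0.5387
R_sys = 0.5387

0.5387


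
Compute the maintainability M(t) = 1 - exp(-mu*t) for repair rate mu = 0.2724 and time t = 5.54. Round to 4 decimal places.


mu = 0.2724, t = 5.54
mu * t = 0.2724 * 5.54 = 1.5091
exp(-1.5091) = 0.2211
M(t) = 1 - 0.2211
M(t) = 0.7789

0.7789


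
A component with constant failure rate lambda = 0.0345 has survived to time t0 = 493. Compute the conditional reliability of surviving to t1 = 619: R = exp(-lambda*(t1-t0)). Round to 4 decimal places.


lambda = 0.0345
t0 = 493, t1 = 619
t1 - t0 = 126
lambda * (t1-t0) = 0.0345 * 126 = 4.347
R = exp(-4.347)
R = 0.0129

0.0129


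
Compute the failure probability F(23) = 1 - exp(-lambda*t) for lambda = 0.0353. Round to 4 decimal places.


lambda = 0.0353, t = 23
lambda * t = 0.8119
exp(-0.8119) = 0.444
F(t) = 1 - 0.444
F(t) = 0.556

0.556


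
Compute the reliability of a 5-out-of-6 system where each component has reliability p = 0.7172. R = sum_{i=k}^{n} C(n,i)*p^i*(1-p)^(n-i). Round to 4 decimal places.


k = 5, n = 6, p = 0.7172
i=5: C(6,5)=6 * 0.7172^5 * 0.2828^1 = 0.322
i=6: C(6,6)=1 * 0.7172^6 * 0.2828^0 = 0.1361
R = sum of terms = 0.4581

0.4581


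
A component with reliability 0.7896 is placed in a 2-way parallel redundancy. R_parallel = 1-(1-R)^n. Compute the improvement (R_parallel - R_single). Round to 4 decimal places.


R_single = 0.7896, n = 2
1 - R_single = 0.2104
(1 - R_single)^n = 0.2104^2 = 0.0443
R_parallel = 1 - 0.0443 = 0.9557
Improvement = 0.9557 - 0.7896
Improvement = 0.1661

0.1661


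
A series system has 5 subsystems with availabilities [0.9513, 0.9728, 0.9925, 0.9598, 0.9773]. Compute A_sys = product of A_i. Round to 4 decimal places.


Subsystems: [0.9513, 0.9728, 0.9925, 0.9598, 0.9773]
After subsystem 1 (A=0.9513): product = 0.9513
After subsystem 2 (A=0.9728): product = 0.9254
After subsystem 3 (A=0.9925): product = 0.9185
After subsystem 4 (A=0.9598): product = 0.8816
After subsystem 5 (A=0.9773): product = 0.8615
A_sys = 0.8615

0.8615


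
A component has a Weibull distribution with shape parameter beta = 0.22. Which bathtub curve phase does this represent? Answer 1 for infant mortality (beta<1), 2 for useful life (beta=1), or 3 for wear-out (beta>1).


beta = 0.22
Compare beta to 1:
beta < 1 => infant mortality (phase 1)
beta = 1 => useful life (phase 2)
beta > 1 => wear-out (phase 3)
Since beta = 0.22, this is infant mortality (decreasing failure rate)
Phase = 1

1


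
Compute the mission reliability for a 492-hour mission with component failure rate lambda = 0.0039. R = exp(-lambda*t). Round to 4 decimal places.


lambda = 0.0039
mission_time = 492
lambda * t = 0.0039 * 492 = 1.9188
R = exp(-1.9188)
R = 0.1468

0.1468


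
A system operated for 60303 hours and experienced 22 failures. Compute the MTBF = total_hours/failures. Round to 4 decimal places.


total_hours = 60303
failures = 22
MTBF = 60303 / 22
MTBF = 2741.0455

2741.0455


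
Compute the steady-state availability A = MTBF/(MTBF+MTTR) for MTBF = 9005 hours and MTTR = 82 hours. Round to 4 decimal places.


MTBF = 9005
MTTR = 82
MTBF + MTTR = 9087
A = 9005 / 9087
A = 0.991

0.991


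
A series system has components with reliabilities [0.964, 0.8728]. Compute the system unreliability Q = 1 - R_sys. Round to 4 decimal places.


Components: [0.964, 0.8728]
After component 1: product = 0.964
After component 2: product = 0.8414
R_sys = 0.8414
Q = 1 - 0.8414 = 0.1586

0.1586


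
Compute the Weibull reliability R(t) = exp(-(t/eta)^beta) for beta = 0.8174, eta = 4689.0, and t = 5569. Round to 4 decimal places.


beta = 0.8174, eta = 4689.0, t = 5569
t/eta = 5569 / 4689.0 = 1.1877
(t/eta)^beta = 1.1877^0.8174 = 1.151
R(t) = exp(-1.151)
R(t) = 0.3163

0.3163


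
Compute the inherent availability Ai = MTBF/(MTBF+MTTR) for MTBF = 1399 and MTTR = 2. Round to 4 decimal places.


MTBF = 1399
MTTR = 2
MTBF + MTTR = 1401
Ai = 1399 / 1401
Ai = 0.9986

0.9986


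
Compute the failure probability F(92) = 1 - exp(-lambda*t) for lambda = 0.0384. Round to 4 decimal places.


lambda = 0.0384, t = 92
lambda * t = 3.5328
exp(-3.5328) = 0.0292
F(t) = 1 - 0.0292
F(t) = 0.9708

0.9708


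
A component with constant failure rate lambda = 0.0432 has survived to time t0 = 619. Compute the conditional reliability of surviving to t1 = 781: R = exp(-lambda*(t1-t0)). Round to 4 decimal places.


lambda = 0.0432
t0 = 619, t1 = 781
t1 - t0 = 162
lambda * (t1-t0) = 0.0432 * 162 = 6.9984
R = exp(-6.9984)
R = 0.0009

0.0009


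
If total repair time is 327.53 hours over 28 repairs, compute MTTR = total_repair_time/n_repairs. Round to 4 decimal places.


total_repair_time = 327.53
n_repairs = 28
MTTR = 327.53 / 28
MTTR = 11.6975

11.6975


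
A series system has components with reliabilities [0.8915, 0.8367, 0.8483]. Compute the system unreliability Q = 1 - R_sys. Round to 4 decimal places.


Components: [0.8915, 0.8367, 0.8483]
After component 1: product = 0.8915
After component 2: product = 0.7459
After component 3: product = 0.6328
R_sys = 0.6328
Q = 1 - 0.6328 = 0.3672

0.3672


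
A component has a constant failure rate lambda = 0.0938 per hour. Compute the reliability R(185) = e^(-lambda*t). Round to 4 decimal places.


lambda = 0.0938
t = 185
lambda * t = 17.353
R(t) = e^(-17.353)
R(t) = 0.0

0.0


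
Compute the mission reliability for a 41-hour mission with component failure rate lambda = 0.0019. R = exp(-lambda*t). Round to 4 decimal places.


lambda = 0.0019
mission_time = 41
lambda * t = 0.0019 * 41 = 0.0779
R = exp(-0.0779)
R = 0.9251

0.9251


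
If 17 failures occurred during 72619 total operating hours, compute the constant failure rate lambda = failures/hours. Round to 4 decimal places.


failures = 17
total_hours = 72619
lambda = 17 / 72619
lambda = 0.0002

0.0002


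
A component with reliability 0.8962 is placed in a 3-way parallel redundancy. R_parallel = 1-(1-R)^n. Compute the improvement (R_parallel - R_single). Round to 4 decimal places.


R_single = 0.8962, n = 3
1 - R_single = 0.1038
(1 - R_single)^n = 0.1038^3 = 0.0011
R_parallel = 1 - 0.0011 = 0.9989
Improvement = 0.9989 - 0.8962
Improvement = 0.1027

0.1027


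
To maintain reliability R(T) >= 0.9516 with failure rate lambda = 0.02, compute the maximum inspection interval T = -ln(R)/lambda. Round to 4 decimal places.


R_target = 0.9516
lambda = 0.02
-ln(0.9516) = 0.0496
T = 0.0496 / 0.02
T = 2.4805

2.4805


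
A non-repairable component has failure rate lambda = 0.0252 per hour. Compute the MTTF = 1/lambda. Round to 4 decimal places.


lambda = 0.0252
MTTF = 1 / 0.0252
MTTF = 39.6825

39.6825


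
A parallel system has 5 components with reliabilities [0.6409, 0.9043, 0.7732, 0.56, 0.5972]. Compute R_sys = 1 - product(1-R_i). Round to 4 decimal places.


Components: [0.6409, 0.9043, 0.7732, 0.56, 0.5972]
(1 - 0.6409) = 0.3591, running product = 0.3591
(1 - 0.9043) = 0.0957, running product = 0.0344
(1 - 0.7732) = 0.2268, running product = 0.0078
(1 - 0.56) = 0.44, running product = 0.0034
(1 - 0.5972) = 0.4028, running product = 0.0014
Product of (1-R_i) = 0.0014
R_sys = 1 - 0.0014 = 0.9986

0.9986


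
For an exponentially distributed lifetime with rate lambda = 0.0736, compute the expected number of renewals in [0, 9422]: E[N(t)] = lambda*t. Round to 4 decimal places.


lambda = 0.0736
t = 9422
E[N(t)] = lambda * t
E[N(t)] = 0.0736 * 9422
E[N(t)] = 693.4592

693.4592


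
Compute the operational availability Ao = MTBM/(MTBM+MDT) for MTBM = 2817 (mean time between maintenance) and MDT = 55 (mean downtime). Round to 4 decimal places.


MTBM = 2817
MDT = 55
MTBM + MDT = 2872
Ao = 2817 / 2872
Ao = 0.9808

0.9808


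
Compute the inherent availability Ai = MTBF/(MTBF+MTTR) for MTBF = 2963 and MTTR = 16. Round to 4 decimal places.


MTBF = 2963
MTTR = 16
MTBF + MTTR = 2979
Ai = 2963 / 2979
Ai = 0.9946

0.9946


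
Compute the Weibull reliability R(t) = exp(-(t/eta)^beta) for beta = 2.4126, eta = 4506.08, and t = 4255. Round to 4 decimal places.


beta = 2.4126, eta = 4506.08, t = 4255
t/eta = 4255 / 4506.08 = 0.9443
(t/eta)^beta = 0.9443^2.4126 = 0.8708
R(t) = exp(-0.8708)
R(t) = 0.4186

0.4186


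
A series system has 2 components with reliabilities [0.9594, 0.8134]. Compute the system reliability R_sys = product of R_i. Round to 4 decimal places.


Components: [0.9594, 0.8134]
After component 1 (R=0.9594): product = 0.9594
After component 2 (R=0.8134): product = 0.7804
R_sys = 0.7804

0.7804


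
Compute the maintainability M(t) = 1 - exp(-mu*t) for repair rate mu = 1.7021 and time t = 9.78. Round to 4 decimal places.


mu = 1.7021, t = 9.78
mu * t = 1.7021 * 9.78 = 16.6465
exp(-16.6465) = 0.0
M(t) = 1 - 0.0
M(t) = 1.0

1.0


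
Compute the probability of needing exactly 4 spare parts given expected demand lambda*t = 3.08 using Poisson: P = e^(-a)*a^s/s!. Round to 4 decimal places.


a = 3.08, s = 4
e^(-a) = e^(-3.08) = 0.046
a^s = 3.08^4 = 89.9918
s! = 24
P = 0.046 * 89.9918 / 24
P = 0.1723

0.1723


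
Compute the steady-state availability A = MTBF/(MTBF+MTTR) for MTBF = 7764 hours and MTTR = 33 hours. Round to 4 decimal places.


MTBF = 7764
MTTR = 33
MTBF + MTTR = 7797
A = 7764 / 7797
A = 0.9958

0.9958


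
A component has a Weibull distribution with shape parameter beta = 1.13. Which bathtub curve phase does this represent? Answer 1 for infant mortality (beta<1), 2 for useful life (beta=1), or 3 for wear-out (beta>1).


beta = 1.13
Compare beta to 1:
beta < 1 => infant mortality (phase 1)
beta = 1 => useful life (phase 2)
beta > 1 => wear-out (phase 3)
Since beta = 1.13, this is wear-out (increasing failure rate)
Phase = 3

3


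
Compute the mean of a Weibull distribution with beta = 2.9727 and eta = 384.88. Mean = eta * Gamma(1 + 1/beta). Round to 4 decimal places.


beta = 2.9727, eta = 384.88
1/beta = 0.3364
1 + 1/beta = 1.3364
Gamma(1.3364) = 0.8926
Mean = 384.88 * 0.8926
Mean = 343.5528

343.5528


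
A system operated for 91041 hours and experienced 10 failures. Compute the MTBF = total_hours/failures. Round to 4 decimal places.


total_hours = 91041
failures = 10
MTBF = 91041 / 10
MTBF = 9104.1

9104.1


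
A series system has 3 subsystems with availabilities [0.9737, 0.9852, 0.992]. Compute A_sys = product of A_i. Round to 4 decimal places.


Subsystems: [0.9737, 0.9852, 0.992]
After subsystem 1 (A=0.9737): product = 0.9737
After subsystem 2 (A=0.9852): product = 0.9593
After subsystem 3 (A=0.992): product = 0.9516
A_sys = 0.9516

0.9516


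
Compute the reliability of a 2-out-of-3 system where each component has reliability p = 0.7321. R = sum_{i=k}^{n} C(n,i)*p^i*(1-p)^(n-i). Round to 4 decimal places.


k = 2, n = 3, p = 0.7321
i=2: C(3,2)=3 * 0.7321^2 * 0.2679^1 = 0.4308
i=3: C(3,3)=1 * 0.7321^3 * 0.2679^0 = 0.3924
R = sum of terms = 0.8231

0.8231


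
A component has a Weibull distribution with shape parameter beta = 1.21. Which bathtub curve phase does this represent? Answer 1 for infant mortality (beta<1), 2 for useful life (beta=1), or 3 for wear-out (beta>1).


beta = 1.21
Compare beta to 1:
beta < 1 => infant mortality (phase 1)
beta = 1 => useful life (phase 2)
beta > 1 => wear-out (phase 3)
Since beta = 1.21, this is wear-out (increasing failure rate)
Phase = 3

3


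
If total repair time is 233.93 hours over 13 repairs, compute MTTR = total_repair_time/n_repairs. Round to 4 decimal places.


total_repair_time = 233.93
n_repairs = 13
MTTR = 233.93 / 13
MTTR = 17.9946

17.9946


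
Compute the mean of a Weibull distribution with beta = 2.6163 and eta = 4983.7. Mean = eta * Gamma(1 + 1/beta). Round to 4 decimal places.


beta = 2.6163, eta = 4983.7
1/beta = 0.3822
1 + 1/beta = 1.3822
Gamma(1.3822) = 0.8884
Mean = 4983.7 * 0.8884
Mean = 4427.4073

4427.4073


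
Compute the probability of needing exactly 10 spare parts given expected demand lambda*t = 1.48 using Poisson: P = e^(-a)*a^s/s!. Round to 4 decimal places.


a = 1.48, s = 10
e^(-a) = e^(-1.48) = 0.2276
a^s = 1.48^10 = 50.4217
s! = 3628800
P = 0.2276 * 50.4217 / 3628800
P = 0.0

0.0


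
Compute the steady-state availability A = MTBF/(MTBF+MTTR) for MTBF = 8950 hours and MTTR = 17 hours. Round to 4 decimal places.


MTBF = 8950
MTTR = 17
MTBF + MTTR = 8967
A = 8950 / 8967
A = 0.9981

0.9981


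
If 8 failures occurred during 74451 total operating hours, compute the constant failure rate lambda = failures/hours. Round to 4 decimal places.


failures = 8
total_hours = 74451
lambda = 8 / 74451
lambda = 0.0001

0.0001


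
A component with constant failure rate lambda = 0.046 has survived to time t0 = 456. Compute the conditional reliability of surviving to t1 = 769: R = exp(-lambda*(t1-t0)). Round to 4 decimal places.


lambda = 0.046
t0 = 456, t1 = 769
t1 - t0 = 313
lambda * (t1-t0) = 0.046 * 313 = 14.398
R = exp(-14.398)
R = 0.0

0.0


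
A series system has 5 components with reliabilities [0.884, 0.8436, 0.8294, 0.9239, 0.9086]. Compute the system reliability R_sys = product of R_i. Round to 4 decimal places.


Components: [0.884, 0.8436, 0.8294, 0.9239, 0.9086]
After component 1 (R=0.884): product = 0.884
After component 2 (R=0.8436): product = 0.7457
After component 3 (R=0.8294): product = 0.6185
After component 4 (R=0.9239): product = 0.5714
After component 5 (R=0.9086): product = 0.5192
R_sys = 0.5192

0.5192


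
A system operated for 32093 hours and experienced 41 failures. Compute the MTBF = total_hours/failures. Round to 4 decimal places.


total_hours = 32093
failures = 41
MTBF = 32093 / 41
MTBF = 782.7561

782.7561


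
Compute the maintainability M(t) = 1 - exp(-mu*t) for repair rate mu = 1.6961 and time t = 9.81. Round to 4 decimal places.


mu = 1.6961, t = 9.81
mu * t = 1.6961 * 9.81 = 16.6387
exp(-16.6387) = 0.0
M(t) = 1 - 0.0
M(t) = 1.0

1.0


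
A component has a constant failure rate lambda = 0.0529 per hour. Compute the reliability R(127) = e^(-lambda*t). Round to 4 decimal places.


lambda = 0.0529
t = 127
lambda * t = 6.7183
R(t) = e^(-6.7183)
R(t) = 0.0012

0.0012


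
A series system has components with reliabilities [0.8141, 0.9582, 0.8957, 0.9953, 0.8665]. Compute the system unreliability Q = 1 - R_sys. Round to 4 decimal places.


Components: [0.8141, 0.9582, 0.8957, 0.9953, 0.8665]
After component 1: product = 0.8141
After component 2: product = 0.7801
After component 3: product = 0.6987
After component 4: product = 0.6954
After component 5: product = 0.6026
R_sys = 0.6026
Q = 1 - 0.6026 = 0.3974

0.3974


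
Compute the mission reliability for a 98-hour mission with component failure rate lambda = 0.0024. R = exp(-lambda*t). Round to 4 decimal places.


lambda = 0.0024
mission_time = 98
lambda * t = 0.0024 * 98 = 0.2352
R = exp(-0.2352)
R = 0.7904

0.7904


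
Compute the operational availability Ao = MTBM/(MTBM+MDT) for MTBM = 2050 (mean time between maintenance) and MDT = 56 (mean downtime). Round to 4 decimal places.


MTBM = 2050
MDT = 56
MTBM + MDT = 2106
Ao = 2050 / 2106
Ao = 0.9734

0.9734


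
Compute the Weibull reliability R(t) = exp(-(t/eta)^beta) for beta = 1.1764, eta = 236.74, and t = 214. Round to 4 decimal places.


beta = 1.1764, eta = 236.74, t = 214
t/eta = 214 / 236.74 = 0.9039
(t/eta)^beta = 0.9039^1.1764 = 0.888
R(t) = exp(-0.888)
R(t) = 0.4115

0.4115


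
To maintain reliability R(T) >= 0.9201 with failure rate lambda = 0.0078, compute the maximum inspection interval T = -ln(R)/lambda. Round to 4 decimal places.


R_target = 0.9201
lambda = 0.0078
-ln(0.9201) = 0.0833
T = 0.0833 / 0.0078
T = 10.676

10.676


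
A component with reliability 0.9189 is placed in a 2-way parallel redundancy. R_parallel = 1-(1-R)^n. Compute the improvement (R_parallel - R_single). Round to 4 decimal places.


R_single = 0.9189, n = 2
1 - R_single = 0.0811
(1 - R_single)^n = 0.0811^2 = 0.0066
R_parallel = 1 - 0.0066 = 0.9934
Improvement = 0.9934 - 0.9189
Improvement = 0.0745

0.0745


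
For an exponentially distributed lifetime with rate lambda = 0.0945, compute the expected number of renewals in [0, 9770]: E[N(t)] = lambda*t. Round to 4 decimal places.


lambda = 0.0945
t = 9770
E[N(t)] = lambda * t
E[N(t)] = 0.0945 * 9770
E[N(t)] = 923.265

923.265


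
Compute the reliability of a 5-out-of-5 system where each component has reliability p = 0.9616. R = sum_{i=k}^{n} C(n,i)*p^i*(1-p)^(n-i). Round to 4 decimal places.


k = 5, n = 5, p = 0.9616
i=5: C(5,5)=1 * 0.9616^5 * 0.0384^0 = 0.8222
R = sum of terms = 0.8222

0.8222


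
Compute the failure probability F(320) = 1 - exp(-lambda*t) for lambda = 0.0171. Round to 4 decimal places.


lambda = 0.0171, t = 320
lambda * t = 5.472
exp(-5.472) = 0.0042
F(t) = 1 - 0.0042
F(t) = 0.9958

0.9958


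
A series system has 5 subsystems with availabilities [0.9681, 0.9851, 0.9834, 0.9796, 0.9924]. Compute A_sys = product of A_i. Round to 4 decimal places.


Subsystems: [0.9681, 0.9851, 0.9834, 0.9796, 0.9924]
After subsystem 1 (A=0.9681): product = 0.9681
After subsystem 2 (A=0.9851): product = 0.9537
After subsystem 3 (A=0.9834): product = 0.9378
After subsystem 4 (A=0.9796): product = 0.9187
After subsystem 5 (A=0.9924): product = 0.9117
A_sys = 0.9117

0.9117


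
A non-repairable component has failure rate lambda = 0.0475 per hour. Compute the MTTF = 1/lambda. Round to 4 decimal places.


lambda = 0.0475
MTTF = 1 / 0.0475
MTTF = 21.0526

21.0526


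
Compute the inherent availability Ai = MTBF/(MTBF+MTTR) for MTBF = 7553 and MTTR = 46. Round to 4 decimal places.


MTBF = 7553
MTTR = 46
MTBF + MTTR = 7599
Ai = 7553 / 7599
Ai = 0.9939

0.9939


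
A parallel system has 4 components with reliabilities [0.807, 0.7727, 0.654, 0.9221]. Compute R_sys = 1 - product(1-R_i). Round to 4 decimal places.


Components: [0.807, 0.7727, 0.654, 0.9221]
(1 - 0.807) = 0.193, running product = 0.193
(1 - 0.7727) = 0.2273, running product = 0.0439
(1 - 0.654) = 0.346, running product = 0.0152
(1 - 0.9221) = 0.0779, running product = 0.0012
Product of (1-R_i) = 0.0012
R_sys = 1 - 0.0012 = 0.9988

0.9988


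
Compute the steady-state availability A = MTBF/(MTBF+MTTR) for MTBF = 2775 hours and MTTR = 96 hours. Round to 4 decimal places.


MTBF = 2775
MTTR = 96
MTBF + MTTR = 2871
A = 2775 / 2871
A = 0.9666

0.9666


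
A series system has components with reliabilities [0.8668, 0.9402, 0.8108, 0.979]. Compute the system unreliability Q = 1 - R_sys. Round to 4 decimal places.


Components: [0.8668, 0.9402, 0.8108, 0.979]
After component 1: product = 0.8668
After component 2: product = 0.815
After component 3: product = 0.6608
After component 4: product = 0.6469
R_sys = 0.6469
Q = 1 - 0.6469 = 0.3531

0.3531


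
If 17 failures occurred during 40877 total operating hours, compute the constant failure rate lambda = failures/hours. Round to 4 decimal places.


failures = 17
total_hours = 40877
lambda = 17 / 40877
lambda = 0.0004

0.0004


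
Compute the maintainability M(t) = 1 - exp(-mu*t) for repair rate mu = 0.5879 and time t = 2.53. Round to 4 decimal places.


mu = 0.5879, t = 2.53
mu * t = 0.5879 * 2.53 = 1.4874
exp(-1.4874) = 0.226
M(t) = 1 - 0.226
M(t) = 0.774

0.774


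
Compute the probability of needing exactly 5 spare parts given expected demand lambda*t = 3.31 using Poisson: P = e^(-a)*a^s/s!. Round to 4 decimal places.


a = 3.31, s = 5
e^(-a) = e^(-3.31) = 0.0365
a^s = 3.31^5 = 397.3196
s! = 120
P = 0.0365 * 397.3196 / 120
P = 0.1209

0.1209


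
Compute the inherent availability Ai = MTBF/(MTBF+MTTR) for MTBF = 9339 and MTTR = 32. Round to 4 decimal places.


MTBF = 9339
MTTR = 32
MTBF + MTTR = 9371
Ai = 9339 / 9371
Ai = 0.9966

0.9966


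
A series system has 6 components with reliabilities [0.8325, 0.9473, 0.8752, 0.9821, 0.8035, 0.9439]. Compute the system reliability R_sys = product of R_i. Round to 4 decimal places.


Components: [0.8325, 0.9473, 0.8752, 0.9821, 0.8035, 0.9439]
After component 1 (R=0.8325): product = 0.8325
After component 2 (R=0.9473): product = 0.7886
After component 3 (R=0.8752): product = 0.6902
After component 4 (R=0.9821): product = 0.6779
After component 5 (R=0.8035): product = 0.5447
After component 6 (R=0.9439): product = 0.5141
R_sys = 0.5141

0.5141


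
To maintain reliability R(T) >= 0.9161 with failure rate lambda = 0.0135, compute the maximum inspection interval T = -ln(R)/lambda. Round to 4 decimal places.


R_target = 0.9161
lambda = 0.0135
-ln(0.9161) = 0.0876
T = 0.0876 / 0.0135
T = 6.4911

6.4911


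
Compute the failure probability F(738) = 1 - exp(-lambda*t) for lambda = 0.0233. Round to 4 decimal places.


lambda = 0.0233, t = 738
lambda * t = 17.1954
exp(-17.1954) = 0.0
F(t) = 1 - 0.0
F(t) = 1.0

1.0


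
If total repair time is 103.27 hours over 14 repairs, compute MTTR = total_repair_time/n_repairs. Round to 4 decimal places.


total_repair_time = 103.27
n_repairs = 14
MTTR = 103.27 / 14
MTTR = 7.3764

7.3764


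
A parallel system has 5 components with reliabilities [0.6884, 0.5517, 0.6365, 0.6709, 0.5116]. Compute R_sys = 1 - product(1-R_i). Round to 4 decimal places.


Components: [0.6884, 0.5517, 0.6365, 0.6709, 0.5116]
(1 - 0.6884) = 0.3116, running product = 0.3116
(1 - 0.5517) = 0.4483, running product = 0.1397
(1 - 0.6365) = 0.3635, running product = 0.0508
(1 - 0.6709) = 0.3291, running product = 0.0167
(1 - 0.5116) = 0.4884, running product = 0.0082
Product of (1-R_i) = 0.0082
R_sys = 1 - 0.0082 = 0.9918

0.9918


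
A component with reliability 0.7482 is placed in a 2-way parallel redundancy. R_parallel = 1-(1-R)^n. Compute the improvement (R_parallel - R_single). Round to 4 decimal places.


R_single = 0.7482, n = 2
1 - R_single = 0.2518
(1 - R_single)^n = 0.2518^2 = 0.0634
R_parallel = 1 - 0.0634 = 0.9366
Improvement = 0.9366 - 0.7482
Improvement = 0.1884

0.1884


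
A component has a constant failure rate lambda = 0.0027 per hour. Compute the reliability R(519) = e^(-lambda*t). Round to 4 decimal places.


lambda = 0.0027
t = 519
lambda * t = 1.4013
R(t) = e^(-1.4013)
R(t) = 0.2463

0.2463


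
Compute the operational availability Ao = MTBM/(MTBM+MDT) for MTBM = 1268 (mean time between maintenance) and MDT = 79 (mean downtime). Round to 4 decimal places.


MTBM = 1268
MDT = 79
MTBM + MDT = 1347
Ao = 1268 / 1347
Ao = 0.9414

0.9414


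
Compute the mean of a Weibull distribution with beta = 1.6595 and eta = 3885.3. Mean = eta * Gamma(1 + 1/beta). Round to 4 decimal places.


beta = 1.6595, eta = 3885.3
1/beta = 0.6026
1 + 1/beta = 1.6026
Gamma(1.6026) = 0.8938
Mean = 3885.3 * 0.8938
Mean = 3472.7192

3472.7192


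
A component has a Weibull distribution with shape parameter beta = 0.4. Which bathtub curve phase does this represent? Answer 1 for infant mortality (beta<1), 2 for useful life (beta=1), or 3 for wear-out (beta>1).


beta = 0.4
Compare beta to 1:
beta < 1 => infant mortality (phase 1)
beta = 1 => useful life (phase 2)
beta > 1 => wear-out (phase 3)
Since beta = 0.4, this is infant mortality (decreasing failure rate)
Phase = 1

1


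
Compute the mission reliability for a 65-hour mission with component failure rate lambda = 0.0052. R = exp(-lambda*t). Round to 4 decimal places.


lambda = 0.0052
mission_time = 65
lambda * t = 0.0052 * 65 = 0.338
R = exp(-0.338)
R = 0.7132

0.7132


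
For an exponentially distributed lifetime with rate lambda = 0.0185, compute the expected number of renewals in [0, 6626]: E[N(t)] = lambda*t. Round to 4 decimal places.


lambda = 0.0185
t = 6626
E[N(t)] = lambda * t
E[N(t)] = 0.0185 * 6626
E[N(t)] = 122.581

122.581


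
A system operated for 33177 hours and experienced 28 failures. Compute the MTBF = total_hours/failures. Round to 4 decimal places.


total_hours = 33177
failures = 28
MTBF = 33177 / 28
MTBF = 1184.8929

1184.8929


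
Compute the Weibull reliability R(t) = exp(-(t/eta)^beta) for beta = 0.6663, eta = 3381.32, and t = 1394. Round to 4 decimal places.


beta = 0.6663, eta = 3381.32, t = 1394
t/eta = 1394 / 3381.32 = 0.4123
(t/eta)^beta = 0.4123^0.6663 = 0.5541
R(t) = exp(-0.5541)
R(t) = 0.5746

0.5746


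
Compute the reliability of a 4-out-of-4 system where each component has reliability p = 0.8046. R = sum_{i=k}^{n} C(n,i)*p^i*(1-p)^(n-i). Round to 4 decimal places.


k = 4, n = 4, p = 0.8046
i=4: C(4,4)=1 * 0.8046^4 * 0.1954^0 = 0.4191
R = sum of terms = 0.4191

0.4191


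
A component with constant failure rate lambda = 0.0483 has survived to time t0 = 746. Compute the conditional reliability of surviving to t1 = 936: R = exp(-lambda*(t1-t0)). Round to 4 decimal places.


lambda = 0.0483
t0 = 746, t1 = 936
t1 - t0 = 190
lambda * (t1-t0) = 0.0483 * 190 = 9.177
R = exp(-9.177)
R = 0.0001

0.0001


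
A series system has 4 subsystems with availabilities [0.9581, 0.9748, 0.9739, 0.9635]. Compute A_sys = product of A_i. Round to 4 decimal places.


Subsystems: [0.9581, 0.9748, 0.9739, 0.9635]
After subsystem 1 (A=0.9581): product = 0.9581
After subsystem 2 (A=0.9748): product = 0.934
After subsystem 3 (A=0.9739): product = 0.9096
After subsystem 4 (A=0.9635): product = 0.8764
A_sys = 0.8764

0.8764


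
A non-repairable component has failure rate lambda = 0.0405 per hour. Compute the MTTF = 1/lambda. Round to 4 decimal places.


lambda = 0.0405
MTTF = 1 / 0.0405
MTTF = 24.6914

24.6914


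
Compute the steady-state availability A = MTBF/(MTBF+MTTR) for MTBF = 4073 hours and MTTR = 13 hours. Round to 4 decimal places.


MTBF = 4073
MTTR = 13
MTBF + MTTR = 4086
A = 4073 / 4086
A = 0.9968

0.9968


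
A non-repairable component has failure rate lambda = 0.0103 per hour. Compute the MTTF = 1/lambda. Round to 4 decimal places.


lambda = 0.0103
MTTF = 1 / 0.0103
MTTF = 97.0874

97.0874


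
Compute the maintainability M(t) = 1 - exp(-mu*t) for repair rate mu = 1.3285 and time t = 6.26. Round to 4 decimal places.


mu = 1.3285, t = 6.26
mu * t = 1.3285 * 6.26 = 8.3164
exp(-8.3164) = 0.0002
M(t) = 1 - 0.0002
M(t) = 0.9998

0.9998


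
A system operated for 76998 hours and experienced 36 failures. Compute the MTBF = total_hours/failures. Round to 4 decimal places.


total_hours = 76998
failures = 36
MTBF = 76998 / 36
MTBF = 2138.8333

2138.8333


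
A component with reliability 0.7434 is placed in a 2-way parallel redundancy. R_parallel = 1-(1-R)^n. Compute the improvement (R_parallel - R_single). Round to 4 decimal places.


R_single = 0.7434, n = 2
1 - R_single = 0.2566
(1 - R_single)^n = 0.2566^2 = 0.0658
R_parallel = 1 - 0.0658 = 0.9342
Improvement = 0.9342 - 0.7434
Improvement = 0.1908

0.1908


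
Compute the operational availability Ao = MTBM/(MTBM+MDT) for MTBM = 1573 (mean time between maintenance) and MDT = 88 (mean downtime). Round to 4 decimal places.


MTBM = 1573
MDT = 88
MTBM + MDT = 1661
Ao = 1573 / 1661
Ao = 0.947

0.947


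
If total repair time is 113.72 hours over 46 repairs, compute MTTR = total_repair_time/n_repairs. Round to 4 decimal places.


total_repair_time = 113.72
n_repairs = 46
MTTR = 113.72 / 46
MTTR = 2.4722

2.4722


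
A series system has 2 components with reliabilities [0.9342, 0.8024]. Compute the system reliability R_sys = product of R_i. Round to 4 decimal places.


Components: [0.9342, 0.8024]
After component 1 (R=0.9342): product = 0.9342
After component 2 (R=0.8024): product = 0.7496
R_sys = 0.7496

0.7496


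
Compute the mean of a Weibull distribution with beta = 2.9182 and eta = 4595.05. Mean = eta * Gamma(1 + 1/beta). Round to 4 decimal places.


beta = 2.9182, eta = 4595.05
1/beta = 0.3427
1 + 1/beta = 1.3427
Gamma(1.3427) = 0.8919
Mean = 4595.05 * 0.8919
Mean = 4098.4219

4098.4219


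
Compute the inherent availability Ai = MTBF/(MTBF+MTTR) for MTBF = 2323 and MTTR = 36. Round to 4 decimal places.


MTBF = 2323
MTTR = 36
MTBF + MTTR = 2359
Ai = 2323 / 2359
Ai = 0.9847

0.9847


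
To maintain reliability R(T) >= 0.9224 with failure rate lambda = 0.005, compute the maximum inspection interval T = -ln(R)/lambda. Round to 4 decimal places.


R_target = 0.9224
lambda = 0.005
-ln(0.9224) = 0.0808
T = 0.0808 / 0.005
T = 16.1553

16.1553


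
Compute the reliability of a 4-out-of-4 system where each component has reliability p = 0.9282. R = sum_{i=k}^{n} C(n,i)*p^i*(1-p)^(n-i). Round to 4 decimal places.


k = 4, n = 4, p = 0.9282
i=4: C(4,4)=1 * 0.9282^4 * 0.0718^0 = 0.7423
R = sum of terms = 0.7423

0.7423


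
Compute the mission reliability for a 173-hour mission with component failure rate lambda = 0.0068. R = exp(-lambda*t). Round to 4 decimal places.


lambda = 0.0068
mission_time = 173
lambda * t = 0.0068 * 173 = 1.1764
R = exp(-1.1764)
R = 0.3084

0.3084


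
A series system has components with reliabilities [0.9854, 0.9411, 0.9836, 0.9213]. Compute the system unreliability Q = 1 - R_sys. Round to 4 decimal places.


Components: [0.9854, 0.9411, 0.9836, 0.9213]
After component 1: product = 0.9854
After component 2: product = 0.9274
After component 3: product = 0.9122
After component 4: product = 0.8404
R_sys = 0.8404
Q = 1 - 0.8404 = 0.1596

0.1596


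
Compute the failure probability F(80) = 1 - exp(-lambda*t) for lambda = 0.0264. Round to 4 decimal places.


lambda = 0.0264, t = 80
lambda * t = 2.112
exp(-2.112) = 0.121
F(t) = 1 - 0.121
F(t) = 0.879

0.879


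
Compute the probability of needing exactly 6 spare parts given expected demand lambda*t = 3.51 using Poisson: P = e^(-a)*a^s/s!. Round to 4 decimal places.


a = 3.51, s = 6
e^(-a) = e^(-3.51) = 0.0299
a^s = 3.51^6 = 1870.0047
s! = 720
P = 0.0299 * 1870.0047 / 720
P = 0.0776

0.0776


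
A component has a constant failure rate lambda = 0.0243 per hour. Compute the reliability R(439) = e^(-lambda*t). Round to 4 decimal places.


lambda = 0.0243
t = 439
lambda * t = 10.6677
R(t) = e^(-10.6677)
R(t) = 0.0

0.0


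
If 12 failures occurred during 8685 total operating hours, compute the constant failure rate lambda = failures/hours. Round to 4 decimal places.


failures = 12
total_hours = 8685
lambda = 12 / 8685
lambda = 0.0014

0.0014


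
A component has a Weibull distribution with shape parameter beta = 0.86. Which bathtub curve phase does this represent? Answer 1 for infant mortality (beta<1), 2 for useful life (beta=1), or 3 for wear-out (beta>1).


beta = 0.86
Compare beta to 1:
beta < 1 => infant mortality (phase 1)
beta = 1 => useful life (phase 2)
beta > 1 => wear-out (phase 3)
Since beta = 0.86, this is infant mortality (decreasing failure rate)
Phase = 1

1


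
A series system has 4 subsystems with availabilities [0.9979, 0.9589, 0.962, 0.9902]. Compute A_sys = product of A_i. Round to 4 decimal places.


Subsystems: [0.9979, 0.9589, 0.962, 0.9902]
After subsystem 1 (A=0.9979): product = 0.9979
After subsystem 2 (A=0.9589): product = 0.9569
After subsystem 3 (A=0.962): product = 0.9205
After subsystem 4 (A=0.9902): product = 0.9115
A_sys = 0.9115

0.9115


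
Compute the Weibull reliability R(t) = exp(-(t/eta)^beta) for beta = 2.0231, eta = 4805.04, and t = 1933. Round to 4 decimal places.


beta = 2.0231, eta = 4805.04, t = 1933
t/eta = 1933 / 4805.04 = 0.4023
(t/eta)^beta = 0.4023^2.0231 = 0.1585
R(t) = exp(-0.1585)
R(t) = 0.8535

0.8535


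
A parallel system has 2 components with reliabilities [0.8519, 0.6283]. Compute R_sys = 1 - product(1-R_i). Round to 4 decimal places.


Components: [0.8519, 0.6283]
(1 - 0.8519) = 0.1481, running product = 0.1481
(1 - 0.6283) = 0.3717, running product = 0.055
Product of (1-R_i) = 0.055
R_sys = 1 - 0.055 = 0.945

0.945


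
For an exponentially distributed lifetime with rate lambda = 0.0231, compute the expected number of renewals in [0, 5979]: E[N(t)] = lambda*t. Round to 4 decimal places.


lambda = 0.0231
t = 5979
E[N(t)] = lambda * t
E[N(t)] = 0.0231 * 5979
E[N(t)] = 138.1149

138.1149
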